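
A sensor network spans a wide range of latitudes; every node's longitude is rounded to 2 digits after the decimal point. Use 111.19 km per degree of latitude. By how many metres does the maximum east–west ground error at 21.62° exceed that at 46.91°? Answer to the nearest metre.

137 metres

Rounding to 2 decimal places leaves the longitude within ±0.005° of the true value.
At 21.62°: 0.005° × 111190 × cos 21.62° = 0.005 × 111190 × 0.9296 ≈ 516.84 m.
Error at 46.91° = 0.005° × 111190 × cos 46.91° ≈ 555.95 × 0.6831 = 379.8 m.
So the lower-latitude error exceeds the higher by 516.84 − 379.8 = 137.04 m.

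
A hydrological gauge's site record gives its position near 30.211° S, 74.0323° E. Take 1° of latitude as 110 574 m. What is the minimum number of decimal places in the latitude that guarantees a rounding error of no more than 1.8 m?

5 decimal places

One degree of latitude covers 110574 m.
N decimal places → at most half a unit in the last place, 0.5 × 10⁻ᴺ° = 110574/2 × 10⁻ᴺ m.
Need 0.5 × 110574 × 10⁻ᴺ ≤ 1.8 → 10⁻ᴺ ≤ 3.256e-05, so N ≥ 4.49.
At 4 places the error can reach 5.53 m, but 5 places keeps it to 0.553 m.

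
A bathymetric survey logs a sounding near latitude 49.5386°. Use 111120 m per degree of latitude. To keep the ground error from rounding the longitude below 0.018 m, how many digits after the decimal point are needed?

7 decimal places

At 49.5386° one degree of longitude covers 111120 × cos 49.5386° ≈ 111120 × 0.6489 ≈ 72109.7 m.
Rounding to N decimal places gives at most 0.5 × 10⁻ᴺ degrees of error, i.e. 0.5 × 10⁻ᴺ × 72109.7 m.
Need 0.5 × 72109.7 × 10⁻ᴺ ≤ 0.018 → 10⁻ᴺ ≤ 4.992e-07, so N ≥ 6.30.
N = 6 would give 0.0361 m (too coarse); N = 7 gives 0.00361 m ≤ 0.018 m.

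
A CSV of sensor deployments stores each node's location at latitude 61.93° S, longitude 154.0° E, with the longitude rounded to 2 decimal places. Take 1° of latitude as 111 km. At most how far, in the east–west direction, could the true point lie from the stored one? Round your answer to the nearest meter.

Rounding to 2 decimal places leaves the longitude within ±0.005° of the true value.
One degree of longitude at 61.93° is 111000 × cos 61.93° ≈ 111000 × 0.4705 = 52231 m.
Maximum E–W displacement: 0.005 × 52231 = 261.155 m.

261 meters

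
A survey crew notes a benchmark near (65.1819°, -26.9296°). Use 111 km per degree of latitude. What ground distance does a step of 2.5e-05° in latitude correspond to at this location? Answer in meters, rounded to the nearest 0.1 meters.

2.8 meters

2.5e-05° × 111000 m/° = 2.775 m.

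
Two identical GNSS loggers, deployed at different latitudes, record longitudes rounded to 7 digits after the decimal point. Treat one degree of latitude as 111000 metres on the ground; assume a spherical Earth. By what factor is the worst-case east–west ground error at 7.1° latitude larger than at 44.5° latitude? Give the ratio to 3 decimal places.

1.391

Rounding to 7 decimal places leaves the longitude within ±5e-08° of the true value.
At 7.1°: 5e-08° × 111000 × cos 7.1° = 5e-08 × 111000 × 0.9923 ≈ 0.0055074 m.
At 44.5°: 5e-08° × 111000 × cos 44.5° = 5e-08 × 111000 × 0.7133 ≈ 0.0039585 m.
The ratio reduces to cos 7.1° / cos 44.5° = 0.9923/0.7133 ≈ 1.3913.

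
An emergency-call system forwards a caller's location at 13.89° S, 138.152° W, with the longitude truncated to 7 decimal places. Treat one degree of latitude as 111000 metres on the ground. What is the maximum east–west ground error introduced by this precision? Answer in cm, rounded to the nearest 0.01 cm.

1.08 cm

Truncating at 7 decimal places can drop up to a full unit in the last place, so the longitude may be off by as much as 1e-07°.
One degree of longitude at 13.89° is 111000 × cos 13.89° ≈ 111000 × 0.9708 = 107754 m.
So at most 1e-07° × 107754 ≈ 0.0107754 m east–west.
That is 0.0107754 m = 1.0775 cm.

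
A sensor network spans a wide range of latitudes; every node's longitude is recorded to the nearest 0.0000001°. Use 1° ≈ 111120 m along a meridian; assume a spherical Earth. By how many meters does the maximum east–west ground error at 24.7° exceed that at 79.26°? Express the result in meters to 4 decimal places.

Rounding to 7 decimal places leaves the longitude within ±5e-08° of the true value.
At 24.7°: 5e-08° × 111120 × cos 24.7° = 5e-08 × 111120 × 0.9085 ≈ 0.0050477 m.
Error at 79.26° = 5e-08° × 111120 × cos 79.26° ≈ 0.005556 × 0.1864 = 0.0010354 m.
Difference: 0.0050477 − 0.0010354 = 0.0040123 m.

0.0040 meters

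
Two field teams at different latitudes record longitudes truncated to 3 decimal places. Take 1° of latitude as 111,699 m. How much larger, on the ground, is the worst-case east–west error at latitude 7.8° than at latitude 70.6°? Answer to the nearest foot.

241 feet

Truncating at 3 decimal places can drop up to a full unit in the last place, so the longitude may be off by as much as 0.001°.
Error at 7.8° = 0.001° × 111699 × cos 7.8° ≈ 111.7 × 0.9907 = 110.67 m.
Error at 70.6° = 0.001° × 111699 × cos 70.6° ≈ 111.7 × 0.3322 = 37.102 m.
So the lower-latitude error exceeds the higher by 110.67 − 37.102 = 73.563 m.
In feet: 73.5635 m ÷ 0.3048 ≈ 241.35 ft.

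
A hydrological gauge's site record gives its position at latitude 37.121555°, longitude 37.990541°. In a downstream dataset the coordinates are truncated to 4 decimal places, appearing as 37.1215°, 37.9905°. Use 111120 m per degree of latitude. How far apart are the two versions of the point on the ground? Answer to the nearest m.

7 m

Δlat = 37.121555 − 37.1215 = +0.000055°; Δlon = 37.990541 − 37.9905 = +0.000041°.
North–south shift: 0.000055 × 111120 = 6.1116 m.
East–west at this latitude: 0.000041° × 111120 × cos 37.1215° ≈ 0.000041 × 88602.4 = 3.6327 m.
Hypotenuse of the two orthogonal shifts: √(6.1116² + 3.6327²) = 7.10972 m.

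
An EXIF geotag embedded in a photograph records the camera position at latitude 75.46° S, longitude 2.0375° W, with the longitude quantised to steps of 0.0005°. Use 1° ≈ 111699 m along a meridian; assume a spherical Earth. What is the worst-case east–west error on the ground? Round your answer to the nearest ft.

With a 0.0005° grid the true value lies within half a step, ±0.0005°/2 = ±0.00025°, of the stored one.
Parallels shrink by cos φ, so at 75.46° a degree of longitude is 111699 × 0.2511 ≈ 28042.7 m.
So at most 0.00025° × 28042.7 ≈ 7.01067 m east–west.
In feet: 7.01067 m ÷ 0.3048 ≈ 23.001 ft.

23 ft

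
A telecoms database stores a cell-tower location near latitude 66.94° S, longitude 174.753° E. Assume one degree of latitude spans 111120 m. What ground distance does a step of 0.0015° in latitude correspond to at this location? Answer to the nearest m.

167 m

0.0015° × 111120 m/° = 166.68 m.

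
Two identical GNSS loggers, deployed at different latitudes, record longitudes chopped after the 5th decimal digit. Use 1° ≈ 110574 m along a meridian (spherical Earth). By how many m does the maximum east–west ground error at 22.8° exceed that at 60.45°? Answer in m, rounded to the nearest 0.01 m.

Truncating at 5 decimal places can drop up to a full unit in the last place, so the longitude may be off by as much as 1e-05°.
Error at 22.8° = 1e-05° × 110574 × cos 22.8° ≈ 1.1057 × 0.9219 = 1.0193 m.
At 60.45°: 1e-05° × 110574 × cos 60.45° = 1e-05 × 110574 × 0.4932 ≈ 0.54533 m.
Difference: 1.0193 − 0.54533 = 0.47401 m.

0.47 m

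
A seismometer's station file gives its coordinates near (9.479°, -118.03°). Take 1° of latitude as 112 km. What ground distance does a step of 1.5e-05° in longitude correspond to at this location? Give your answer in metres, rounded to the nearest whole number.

1.5e-05° of longitude at 9.479° is 1.5e-05 × 112000 × cos 9.479° ≈ 1.5e-05 × 110471 = 1.65706 m.

2 metres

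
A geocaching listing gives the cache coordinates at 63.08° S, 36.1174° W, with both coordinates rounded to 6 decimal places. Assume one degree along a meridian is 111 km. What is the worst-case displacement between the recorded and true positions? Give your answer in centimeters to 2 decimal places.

Rounding to 6 decimal places leaves each coordinate within ±5e-07° of the true value.
Latitude error → 5e-07 × 111000 = 0.0555 m along the meridian.
E–W at 63.08°: 5e-07° × 111000 × cos 63.08° = 5e-07 × 111000 × 0.4527 ≈ 0.0251274 m.
Worst case both components are at the extreme and orthogonal: √(0.0555² + 0.0251274²) ≈ 0.0609232 m.
That is 0.0609232 m = 6.0923 cm.

6.09 centimeters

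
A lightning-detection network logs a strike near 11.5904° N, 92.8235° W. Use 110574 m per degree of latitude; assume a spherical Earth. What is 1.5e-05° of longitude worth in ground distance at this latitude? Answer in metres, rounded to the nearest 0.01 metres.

1.62 metres

1.5e-05° of longitude at 11.5904° is 1.5e-05 × 110574 × cos 11.5904° ≈ 1.5e-05 × 108319 = 1.62479 m.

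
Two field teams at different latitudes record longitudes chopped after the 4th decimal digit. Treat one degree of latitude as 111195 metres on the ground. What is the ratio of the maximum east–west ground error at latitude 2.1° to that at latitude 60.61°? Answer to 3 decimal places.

2.036

Truncating at 4 decimal places can drop up to a full unit in the last place, so the longitude may be off by as much as 0.0001°.
Error at 2.1° = 0.0001° × 111195 × cos 2.1° ≈ 11.12 × 0.9993 = 11.112 m.
At 60.61°: 0.0001° × 111195 × cos 60.61° = 0.0001 × 111195 × 0.4908 ≈ 5.4569 m.
Ratio: 11.112 / 5.4569 = cos 2.1° / cos 60.61° ≈ 2.0363.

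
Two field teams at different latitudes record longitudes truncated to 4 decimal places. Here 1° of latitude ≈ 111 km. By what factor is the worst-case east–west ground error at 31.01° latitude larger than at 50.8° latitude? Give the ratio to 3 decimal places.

Truncating at 4 decimal places can drop up to a full unit in the last place, so the longitude may be off by as much as 0.0001°.
Error at 31.01° = 0.0001° × 111000 × cos 31.01° ≈ 11.1 × 0.8571 = 9.5136 m.
At 50.8°: 0.0001° × 111000 × cos 50.8° = 0.0001 × 111000 × 0.6320 ≈ 7.0155 m.
Ratio: 9.5136 / 7.0155 = cos 31.01° / cos 50.8° ≈ 1.3561.

1.356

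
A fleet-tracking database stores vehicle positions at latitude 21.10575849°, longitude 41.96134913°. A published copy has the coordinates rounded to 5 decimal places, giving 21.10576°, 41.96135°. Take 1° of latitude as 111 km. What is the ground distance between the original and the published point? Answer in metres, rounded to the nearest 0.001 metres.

Δlat = 21.10575849 − 21.10576 = -0.00000151°; Δlon = 41.96134913 − 41.96135 = -0.00000087°.
N–S: -0.00000151° × 111000 m/° = -0.16761 m.
East–west at this latitude: -0.00000087° × 111000 × cos 21.1058° ≈ -0.00000087 × 103554 = -0.0900918 m.
Combined displacement = (0.16761² + 0.0900918²)^½ ≈ 0.190288 m.

0.190 metres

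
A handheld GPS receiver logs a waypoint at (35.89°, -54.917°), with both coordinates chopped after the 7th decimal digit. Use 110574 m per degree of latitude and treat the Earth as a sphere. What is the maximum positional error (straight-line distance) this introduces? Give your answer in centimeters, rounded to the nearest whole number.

1 centimeters

Truncating at 7 decimal places can drop up to a full unit in the last place, so each coordinate may be off by as much as 1e-07°.
North–south component: 1e-07° × 110574 = 0.0110574 m.
E–W at 35.89°: 1e-07° × 110574 × cos 35.89° = 1e-07 × 110574 × 0.8101 ≈ 0.00895809 m.
Combining orthogonally: (0.0110574² + 0.00895809²)^½ ≈ 0.0142307 m.
That is 0.0142307 m = 1.4231 cm.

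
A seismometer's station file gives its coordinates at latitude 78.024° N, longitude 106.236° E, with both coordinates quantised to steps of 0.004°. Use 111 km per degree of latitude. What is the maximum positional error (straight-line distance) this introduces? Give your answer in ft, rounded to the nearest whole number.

With a 0.004° grid the true value lies within half a step, ±0.004°/2 = ±0.002°, of the stored one.
Latitude error → 0.002 × 111000 = 222 m along the meridian.
Longitude error → 0.002 × 111000 × cos 78.024° = 0.002 × 111000 × 0.2075 ≈ 46.0654 m.
The two errors are perpendicular, so the maximum displacement is √(222² + 46.0654²) ≈ 226.729 m.
Converting: 226.729 m × 3.2808 ft/m ≈ 743.86 ft.

744 ft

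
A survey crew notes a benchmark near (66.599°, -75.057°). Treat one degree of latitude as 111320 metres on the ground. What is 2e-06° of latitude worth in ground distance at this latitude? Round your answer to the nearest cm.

22 cm

Along a meridian 2e-06° is 2e-06 × 111320 = 0.22264 m.
That is 0.22264 m = 22.264 cm.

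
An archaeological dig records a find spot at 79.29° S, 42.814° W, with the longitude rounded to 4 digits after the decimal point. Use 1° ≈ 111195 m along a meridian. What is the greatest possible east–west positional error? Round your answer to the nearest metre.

1 metres

Rounding to 4 decimal places leaves the longitude within ±5e-05° of the true value.
Parallels shrink by cos φ, so at 79.29° a degree of longitude is 111195 × 0.1858 ≈ 20664.3 m.
So at most 5e-05° × 20664.3 ≈ 1.03321 m east–west.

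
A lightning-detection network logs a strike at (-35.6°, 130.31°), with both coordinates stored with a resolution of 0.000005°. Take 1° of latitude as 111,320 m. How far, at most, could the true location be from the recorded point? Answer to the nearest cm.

With a 0.000005° grid the true value lies within half a step, ±0.000005°/2 = ±2.5e-06°, of the stored one.
Latitude error → 2.5e-06 × 111320 = 0.2783 m along the meridian.
E–W at 35.6°: 2.5e-06° × 111320 × cos 35.6° = 2.5e-06 × 111320 × 0.8131 ≈ 0.226286 m.
The two errors are perpendicular, so the maximum displacement is √(0.2783² + 0.226286²) ≈ 0.358687 m.
That is 0.358687 m = 35.869 cm.

36 cm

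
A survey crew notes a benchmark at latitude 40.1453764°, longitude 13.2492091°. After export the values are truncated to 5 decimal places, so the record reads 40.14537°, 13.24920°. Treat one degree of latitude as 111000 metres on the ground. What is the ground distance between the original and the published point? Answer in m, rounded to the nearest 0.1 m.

The latitude changed by +0.0000064° and the longitude by +0.0000091°.
N–S: 0.0000064° × 111000 m/° = 0.7104 m.
East–west at this latitude: 0.0000091° × 111000 × cos 40.1454° ≈ 0.0000091 × 84849.6 = 0.772132 m.
Distance: √(0.7104² + 0.772132²) ≈ 1.04922 m.

1.0 m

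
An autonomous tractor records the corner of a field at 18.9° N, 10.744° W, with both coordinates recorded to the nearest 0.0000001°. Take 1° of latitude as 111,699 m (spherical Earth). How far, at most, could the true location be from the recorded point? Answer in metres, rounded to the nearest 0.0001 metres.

0.0077 metres

Rounding to 7 decimal places leaves each coordinate within ±5e-08° of the true value.
North–south component: 5e-08° × 111699 = 0.00558495 m.
Longitude error → 5e-08 × 111699 × cos 18.9° = 5e-08 × 111699 × 0.9461 ≈ 0.00528384 m.
Combining orthogonally: (0.00558495² + 0.00528384²)^½ ≈ 0.00768834 m.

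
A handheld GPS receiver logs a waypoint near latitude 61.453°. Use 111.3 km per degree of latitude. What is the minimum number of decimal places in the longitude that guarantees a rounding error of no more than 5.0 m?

At 61.453° one degree of longitude covers 111300 × cos 61.453° ≈ 111300 × 0.4779 ≈ 53188 m.
With N decimal places the half-ulp bound is 0.5·10⁻ᴺ°, or 0.5·10⁻ᴺ × 53188 m on the ground.
Need 0.5 × 53188 × 10⁻ᴺ ≤ 5.0 → 10⁻ᴺ ≤ 1.880e-04, so N ≥ 3.73.
So 4 decimal places suffice (2.66 m); 3 would allow up to 26.6 m.

4 decimal places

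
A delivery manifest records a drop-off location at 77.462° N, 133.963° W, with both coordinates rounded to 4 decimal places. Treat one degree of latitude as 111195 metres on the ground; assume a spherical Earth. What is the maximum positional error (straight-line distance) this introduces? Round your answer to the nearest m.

6 m

Rounding to 4 decimal places leaves each coordinate within ±5e-05° of the true value.
Latitude error → 5e-05 × 111195 = 5.55975 m along the meridian.
E–W at 77.462°: 5e-05° × 111195 × cos 77.462° = 5e-05 × 111195 × 0.2171 ≈ 1.20695 m.
Combining orthogonally: (5.55975² + 1.20695²)^½ ≈ 5.68925 m.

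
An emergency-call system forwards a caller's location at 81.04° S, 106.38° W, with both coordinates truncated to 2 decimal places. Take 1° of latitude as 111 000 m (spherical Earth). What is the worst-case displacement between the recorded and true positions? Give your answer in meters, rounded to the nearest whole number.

1123 meters

Truncating at 2 decimal places can drop up to a full unit in the last place, so each coordinate may be off by as much as 0.01°.
N–S: 0.01° × 111000 m/° = 1110 m.
E–W at 81.04°: 0.01° × 111000 × cos 81.04° = 0.01 × 111000 × 0.1557 ≈ 172.877 m.
The two errors are perpendicular, so the maximum displacement is √(1110² + 172.877²) ≈ 1123.38 m.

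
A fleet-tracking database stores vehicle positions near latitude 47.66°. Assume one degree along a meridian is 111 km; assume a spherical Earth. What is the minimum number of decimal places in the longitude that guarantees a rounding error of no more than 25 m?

4

At 47.66° one degree of longitude covers 111000 × cos 47.66° ≈ 111000 × 0.6735 ≈ 74761.7 m.
With N decimal places the half-ulp bound is 0.5·10⁻ᴺ°, or 0.5·10⁻ᴺ × 74761.7 m on the ground.
Need 0.5 × 74761.7 × 10⁻ᴺ ≤ 25 → 10⁻ᴺ ≤ 6.688e-04, so N ≥ 3.17.
At 3 places the error can reach 37.4 m, but 4 places keeps it to 3.74 m.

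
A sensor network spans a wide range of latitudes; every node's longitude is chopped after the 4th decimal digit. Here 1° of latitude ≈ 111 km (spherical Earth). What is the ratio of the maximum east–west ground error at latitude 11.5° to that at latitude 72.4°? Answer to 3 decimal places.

3.241

Truncating at 4 decimal places can drop up to a full unit in the last place, so the longitude may be off by as much as 0.0001°.
Error at 11.5° = 0.0001° × 111000 × cos 11.5° ≈ 11.1 × 0.9799 = 10.877 m.
Error at 72.4° = 0.0001° × 111000 × cos 72.4° ≈ 11.1 × 0.3024 = 3.3563 m.
The ratio reduces to cos 11.5° / cos 72.4° = 0.9799/0.3024 ≈ 3.2408.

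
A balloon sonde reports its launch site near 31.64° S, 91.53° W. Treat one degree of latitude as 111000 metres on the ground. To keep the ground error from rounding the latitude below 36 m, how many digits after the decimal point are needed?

One degree of latitude covers 111000 m.
With N decimal places the half-ulp bound is 0.5·10⁻ᴺ°, or 0.5·10⁻ᴺ × 111000 m on the ground.
Need 0.5 × 111000 × 10⁻ᴺ ≤ 36 → 10⁻ᴺ ≤ 6.486e-04, so N ≥ 3.19.
At 3 places the error can reach 55.5 m, but 4 places keeps it to 5.55 m.

4 decimal places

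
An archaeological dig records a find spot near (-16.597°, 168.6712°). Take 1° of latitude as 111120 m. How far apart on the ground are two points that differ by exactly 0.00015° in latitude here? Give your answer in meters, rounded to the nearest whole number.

Along a meridian 0.00015° is 0.00015 × 111120 = 16.668 m.

17 meters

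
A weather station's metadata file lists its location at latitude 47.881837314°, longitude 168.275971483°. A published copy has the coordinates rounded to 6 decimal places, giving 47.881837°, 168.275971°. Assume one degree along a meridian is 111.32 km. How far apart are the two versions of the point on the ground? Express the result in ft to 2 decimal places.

The latitude changed by +0.000000314° and the longitude by +0.000000483°.
North–south shift: 0.000000314 × 111320 = 0.0349545 m.
E–W at 47.8818°: 0.000000483° × 111320 × cos 47.8818° = 0.000000483 × 111320 × 0.6707 ≈ 0.0360598 m.
Hypotenuse of the two orthogonal shifts: √(0.0349545² + 0.0360598²) = 0.0502208 m.
Converting: 0.0502208 m × 3.2808 ft/m ≈ 0.16477 ft.

0.16 ft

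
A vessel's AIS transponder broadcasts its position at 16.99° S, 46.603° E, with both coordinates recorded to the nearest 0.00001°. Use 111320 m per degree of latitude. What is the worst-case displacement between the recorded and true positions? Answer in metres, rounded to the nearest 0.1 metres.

Rounding to 5 decimal places leaves each coordinate within ±5e-06° of the true value.
North–south component: 5e-06° × 111320 = 0.5566 m.
E–W at 16.99°: 5e-06° × 111320 × cos 16.99° = 5e-06 × 111320 × 0.9564 ≈ 0.532308 m.
Worst case both components are at the extreme and orthogonal: √(0.5566² + 0.532308²) ≈ 0.770166 m.

0.8 metres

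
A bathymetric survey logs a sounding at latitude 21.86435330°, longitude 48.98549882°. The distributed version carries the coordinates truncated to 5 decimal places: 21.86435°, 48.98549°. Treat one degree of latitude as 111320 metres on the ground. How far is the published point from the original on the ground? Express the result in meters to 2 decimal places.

0.98 meters

Δlat = 21.86435330 − 21.86435 = +0.00000330°; Δlon = 48.98549882 − 48.98549 = +0.00000882°.
N–S: 0.00000330° × 111320 m/° = 0.367356 m.
East–west at this latitude: 0.00000882° × 111320 × cos 21.8644° ≈ 0.00000882 × 103313 = 0.911217 m.
Distance: √(0.367356² + 0.911217²) ≈ 0.98248 m.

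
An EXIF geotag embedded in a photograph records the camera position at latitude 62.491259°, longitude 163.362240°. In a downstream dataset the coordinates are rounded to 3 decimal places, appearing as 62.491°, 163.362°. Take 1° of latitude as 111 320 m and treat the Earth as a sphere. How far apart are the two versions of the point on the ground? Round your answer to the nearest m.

The latitude changed by +0.000259° and the longitude by +0.000240°.
North–south shift: 0.000259 × 111320 = 28.8319 m.
E–W at 62.491°: 0.000240° × 111320 × cos 62.491° = 0.000240 × 111320 × 0.4619 ≈ 12.3402 m.
Distance: √(28.8319² + 12.3402²) ≈ 31.3617 m.

31 m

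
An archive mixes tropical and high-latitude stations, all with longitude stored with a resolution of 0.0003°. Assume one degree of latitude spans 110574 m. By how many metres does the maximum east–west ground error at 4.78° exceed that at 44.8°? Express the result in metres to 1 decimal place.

4.8 metres

With a 0.0003° grid the true value lies within half a step, ±0.0003°/2 = ±0.00015°, of the stored one.
At 4.78°: 0.00015° × 110574 × cos 4.78° = 0.00015 × 110574 × 0.9965 ≈ 16.528 m.
At 44.8°: 0.00015° × 110574 × cos 44.8° = 0.00015 × 110574 × 0.7096 ≈ 11.769 m.
Difference: 16.528 − 11.769 = 4.7594 m.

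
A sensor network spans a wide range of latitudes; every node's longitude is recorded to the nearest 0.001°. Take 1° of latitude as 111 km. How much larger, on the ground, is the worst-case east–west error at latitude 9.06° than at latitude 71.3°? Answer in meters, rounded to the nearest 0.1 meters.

37.0 meters

Rounding to 3 decimal places leaves the longitude within ±0.0005° of the true value.
Error at 9.06° = 0.0005° × 111000 × cos 9.06° ≈ 55.5 × 0.9875 = 54.808 m.
Error at 71.3° = 0.0005° × 111000 × cos 71.3° ≈ 55.5 × 0.3206 = 17.794 m.
So the lower-latitude error exceeds the higher by 54.808 − 17.794 = 37.014 m.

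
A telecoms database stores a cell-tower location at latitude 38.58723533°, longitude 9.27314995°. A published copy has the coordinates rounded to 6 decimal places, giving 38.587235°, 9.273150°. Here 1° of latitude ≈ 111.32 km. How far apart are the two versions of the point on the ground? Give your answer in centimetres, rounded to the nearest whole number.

The latitude changed by +0.00000033° and the longitude by -0.00000005°.
N–S: 0.00000033° × 111320 m/° = 0.0367356 m.
East–west at this latitude: -0.00000005° × 111320 × cos 38.5872° ≈ -0.00000005 × 87014.3 = -0.00435072 m.
Hypotenuse of the two orthogonal shifts: √(0.0367356² + 0.00435072²) = 0.0369923 m.
That is 0.0369923 m = 3.6992 cm.

4 centimetres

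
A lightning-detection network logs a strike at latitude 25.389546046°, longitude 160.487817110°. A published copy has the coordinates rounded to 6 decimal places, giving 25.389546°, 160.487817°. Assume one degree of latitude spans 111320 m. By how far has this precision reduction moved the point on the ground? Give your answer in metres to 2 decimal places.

The latitude changed by +0.000000046° and the longitude by +0.000000110°.
N–S: 0.000000046° × 111320 m/° = 0.00512072 m.
East–west at this latitude: 0.000000110° × 111320 × cos 25.3895° ≈ 0.000000110 × 100568 = 0.0110625 m.
Distance: √(0.00512072² + 0.0110625²) ≈ 0.0121902 m.

0.01 metres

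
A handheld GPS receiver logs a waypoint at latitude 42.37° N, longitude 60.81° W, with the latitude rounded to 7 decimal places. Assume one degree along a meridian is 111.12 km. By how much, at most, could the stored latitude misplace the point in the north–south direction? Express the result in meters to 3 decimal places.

Rounding to 7 decimal places leaves the latitude within ±5e-08° of the true value.
So the N–S error is at most 5e-08 × 111120 = 0.005556 m.

0.006 meters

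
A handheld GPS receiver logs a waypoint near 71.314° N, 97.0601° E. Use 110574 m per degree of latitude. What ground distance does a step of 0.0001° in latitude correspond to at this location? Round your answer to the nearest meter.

Along a meridian 0.0001° is 0.0001 × 110574 = 11.0574 m.

11 meters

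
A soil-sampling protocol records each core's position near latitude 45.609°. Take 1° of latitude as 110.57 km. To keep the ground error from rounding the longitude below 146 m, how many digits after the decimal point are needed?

3

At 45.609° one degree of longitude covers 110570 × cos 45.609° ≈ 110570 × 0.6996 ≈ 77349.4 m.
N decimal places → at most half a unit in the last place, 0.5 × 10⁻ᴺ° = 77349.4/2 × 10⁻ᴺ m.
Setting 38674.7 × 10⁻ᴺ ≤ 146 gives 10ᴺ ≥ 264.9, i.e. N ≥ 2.42.
At 2 places the error can reach 387 m, but 3 places keeps it to 38.7 m.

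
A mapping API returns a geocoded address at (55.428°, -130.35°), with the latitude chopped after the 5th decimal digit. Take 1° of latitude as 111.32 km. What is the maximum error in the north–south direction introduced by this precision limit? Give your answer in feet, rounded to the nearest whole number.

Truncating at 5 decimal places can drop up to a full unit in the last place, so the latitude may be off by as much as 1e-05°.
North–south distance: 1e-05° × 111320 m/° = 1.1132 m.
Converting: 1.1132 m × 3.2808 ft/m ≈ 3.6522 ft.

4 feet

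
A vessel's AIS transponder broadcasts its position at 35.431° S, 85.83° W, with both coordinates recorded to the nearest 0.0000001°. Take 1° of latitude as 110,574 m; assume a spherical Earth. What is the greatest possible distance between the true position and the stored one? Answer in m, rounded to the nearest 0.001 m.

0.007 m

Rounding to 7 decimal places leaves each coordinate within ±5e-08° of the true value.
North–south component: 5e-08° × 110574 = 0.0055287 m.
Longitude error → 5e-08 × 110574 × cos 35.431° = 5e-08 × 110574 × 0.8148 ≈ 0.00450486 m.
The two errors are perpendicular, so the maximum displacement is √(0.0055287² + 0.00450486²) ≈ 0.00713164 m.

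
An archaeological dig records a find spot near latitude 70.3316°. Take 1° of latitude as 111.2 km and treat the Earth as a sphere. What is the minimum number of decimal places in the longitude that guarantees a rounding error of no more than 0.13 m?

6 decimal places

At 70.3316° one degree of longitude covers 111200 × cos 70.3316° ≈ 111200 × 0.3366 ≈ 37427.2 m.
Rounding to N decimal places gives at most 0.5 × 10⁻ᴺ degrees of error, i.e. 0.5 × 10⁻ᴺ × 37427.2 m.
Setting 18713.6 × 10⁻ᴺ ≤ 0.13 gives 10ᴺ ≥ 1.44e+05, i.e. N ≥ 5.16.
So 6 decimal places suffice (0.0187 m); 5 would allow up to 0.187 m.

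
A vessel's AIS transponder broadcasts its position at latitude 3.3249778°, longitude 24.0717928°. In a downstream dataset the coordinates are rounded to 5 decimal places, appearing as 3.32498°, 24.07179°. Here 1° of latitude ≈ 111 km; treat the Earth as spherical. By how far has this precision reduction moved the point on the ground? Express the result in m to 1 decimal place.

Δlat = 3.3249778 − 3.32498 = -0.0000022°; Δlon = 24.0717928 − 24.07179 = +0.0000028°.
N–S: -0.0000022° × 111000 m/° = -0.2442 m.
E–W at 3.32498°: 0.0000028° × 111000 × cos 3.32498° = 0.0000028 × 111000 × 0.9983 ≈ 0.310277 m.
Hypotenuse of the two orthogonal shifts: √(0.2442² + 0.310277²) = 0.394848 m.

0.4 m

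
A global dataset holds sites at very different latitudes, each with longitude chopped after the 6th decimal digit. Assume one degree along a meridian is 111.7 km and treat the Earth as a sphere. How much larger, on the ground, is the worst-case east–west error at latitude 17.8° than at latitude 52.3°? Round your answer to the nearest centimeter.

Truncating at 6 decimal places can drop up to a full unit in the last place, so the longitude may be off by as much as 1e-06°.
At 17.8°: 1e-06° × 111700 × cos 17.8° = 1e-06 × 111700 × 0.9521 ≈ 0.10635 m.
Error at 52.3° = 1e-06° × 111700 × cos 52.3° ≈ 0.1117 × 0.6115 = 0.068308 m.
Difference: 0.10635 − 0.068308 = 0.038045 m.
That is 0.0380453 m = 3.8045 cm.

4 centimeters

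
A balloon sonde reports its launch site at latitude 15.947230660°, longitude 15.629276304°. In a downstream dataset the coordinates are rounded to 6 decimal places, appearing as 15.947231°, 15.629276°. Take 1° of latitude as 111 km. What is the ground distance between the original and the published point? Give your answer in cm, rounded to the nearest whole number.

5 cm

The latitude changed by -0.000000340° and the longitude by +0.000000304°.
North–south shift: -0.000000340 × 111000 = -0.03774 m.
East–west at this latitude: 0.000000304° × 111000 × cos 15.9472° ≈ 0.000000304 × 106728 = 0.0324454 m.
Combined displacement = (0.03774² + 0.0324454²)^½ ≈ 0.0497696 m.
That is 0.0497696 m = 4.977 cm.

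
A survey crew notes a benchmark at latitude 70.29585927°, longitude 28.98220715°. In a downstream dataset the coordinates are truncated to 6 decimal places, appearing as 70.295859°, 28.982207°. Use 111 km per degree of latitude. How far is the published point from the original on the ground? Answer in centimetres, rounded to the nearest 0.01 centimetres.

Δlat = 70.29585927 − 70.295859 = +0.00000027°; Δlon = 28.98220715 − 28.982207 = +0.00000015°.
N–S: 0.00000027° × 111000 m/° = 0.02997 m.
East–west at this latitude: 0.00000015° × 111000 × cos 70.2959° ≈ 0.00000015 × 37425.1 = 0.00561377 m.
Combined displacement = (0.02997² + 0.00561377²)^½ ≈ 0.0304912 m.
That is 0.0304912 m = 3.0491 cm.

3.05 centimetres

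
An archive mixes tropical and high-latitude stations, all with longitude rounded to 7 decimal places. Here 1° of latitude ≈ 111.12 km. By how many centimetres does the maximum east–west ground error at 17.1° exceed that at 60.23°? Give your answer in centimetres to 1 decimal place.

Rounding to 7 decimal places leaves the longitude within ±5e-08° of the true value.
At 17.1°: 5e-08° × 111120 × cos 17.1° = 5e-08 × 111120 × 0.9558 ≈ 0.0053104 m.
Error at 60.23° = 5e-08° × 111120 × cos 60.23° ≈ 0.005556 × 0.4965 = 0.0027587 m.
Difference: 0.0053104 − 0.0027587 = 0.0025517 m.
That is 0.00255172 m = 0.25517 cm.

0.3 centimetres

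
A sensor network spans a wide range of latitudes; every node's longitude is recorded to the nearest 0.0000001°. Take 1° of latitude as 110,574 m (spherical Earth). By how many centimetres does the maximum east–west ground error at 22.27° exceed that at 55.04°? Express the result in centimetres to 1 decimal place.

Rounding to 7 decimal places leaves the longitude within ±5e-08° of the true value.
At 22.27°: 5e-08° × 110574 × cos 22.27° = 5e-08 × 110574 × 0.9254 ≈ 0.0051163 m.
Error at 55.04° = 5e-08° × 110574 × cos 55.04° ≈ 0.0055287 × 0.5730 = 0.003168 m.
Difference: 0.0051163 − 0.003168 = 0.0019483 m.
That is 0.00194834 m = 0.19483 cm.

0.2 centimetres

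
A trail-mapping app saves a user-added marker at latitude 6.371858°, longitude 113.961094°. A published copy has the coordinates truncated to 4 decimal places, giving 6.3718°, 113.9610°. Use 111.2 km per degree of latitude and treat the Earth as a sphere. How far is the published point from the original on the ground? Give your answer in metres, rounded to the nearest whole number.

The latitude changed by +0.000058° and the longitude by +0.000094°.
N–S: 0.000058° × 111200 m/° = 6.4496 m.
E–W at 6.3718°: 0.000094° × 111200 × cos 6.3718° = 0.000094 × 111200 × 0.9938 ≈ 10.3882 m.
Combined displacement = (6.4496² + 10.3882²)^½ ≈ 12.2275 m.

12 metres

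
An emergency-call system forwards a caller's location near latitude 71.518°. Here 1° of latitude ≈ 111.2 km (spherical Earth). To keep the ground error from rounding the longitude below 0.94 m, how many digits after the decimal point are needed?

At 71.518° one degree of longitude covers 111200 × cos 71.518° ≈ 111200 × 0.3170 ≈ 35251.1 m.
N decimal places → at most half a unit in the last place, 0.5 × 10⁻ᴺ° = 35251.1/2 × 10⁻ᴺ m.
Setting 17625.6 × 10⁻ᴺ ≤ 0.94 gives 10ᴺ ≥ 1.875e+04, i.e. N ≥ 4.27.
N = 4 would give 1.76 m (too coarse); N = 5 gives 0.176 m ≤ 0.94 m.

5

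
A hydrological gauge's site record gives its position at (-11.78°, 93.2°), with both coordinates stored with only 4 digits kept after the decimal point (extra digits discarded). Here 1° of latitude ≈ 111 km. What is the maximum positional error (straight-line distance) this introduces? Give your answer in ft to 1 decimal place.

51.0 ft

Truncating at 4 decimal places can drop up to a full unit in the last place, so each coordinate may be off by as much as 0.0001°.
Latitude error → 0.0001 × 111000 = 11.1 m along the meridian.
East–west component at 11.78°: 0.0001° × 111000 × cos 11.78° ≈ 0.0001 × 108662 ≈ 10.8662 m.
The two errors are perpendicular, so the maximum displacement is √(11.1² + 10.8662²) ≈ 15.5333 m.
In feet: 15.5333 m ÷ 0.3048 ≈ 50.962 ft.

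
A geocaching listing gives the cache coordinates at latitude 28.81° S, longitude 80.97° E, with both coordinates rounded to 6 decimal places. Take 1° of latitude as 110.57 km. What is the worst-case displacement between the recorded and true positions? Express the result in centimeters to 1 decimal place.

Rounding to 6 decimal places leaves each coordinate within ±5e-07° of the true value.
North–south component: 5e-07° × 110570 = 0.055285 m.
East–west component at 28.81°: 5e-07° × 110570 × cos 28.81° ≈ 5e-07 × 96883.9 ≈ 0.048442 m.
Combining orthogonally: (0.055285² + 0.048442²)^½ ≈ 0.0735055 m.
That is 0.0735055 m = 7.3505 cm.

7.4 centimeters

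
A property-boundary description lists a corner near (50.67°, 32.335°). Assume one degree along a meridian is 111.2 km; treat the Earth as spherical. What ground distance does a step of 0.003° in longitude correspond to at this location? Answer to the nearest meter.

0.003° of longitude at 50.67° is 0.003 × 111200 × cos 50.67° ≈ 0.003 × 70477 = 211.431 m.

211 meters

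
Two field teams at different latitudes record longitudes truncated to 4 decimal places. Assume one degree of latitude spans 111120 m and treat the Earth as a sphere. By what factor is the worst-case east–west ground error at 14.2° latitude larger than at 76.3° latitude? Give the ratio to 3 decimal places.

Truncating at 4 decimal places can drop up to a full unit in the last place, so the longitude may be off by as much as 0.0001°.
At 14.2°: 0.0001° × 111120 × cos 14.2° = 0.0001 × 111120 × 0.9694 ≈ 10.772 m.
Error at 76.3° = 0.0001° × 111120 × cos 76.3° ≈ 11.112 × 0.2368 = 2.6317 m.
Ratio: 10.772 / 2.6317 = cos 14.2° / cos 76.3° ≈ 4.0933.

4.093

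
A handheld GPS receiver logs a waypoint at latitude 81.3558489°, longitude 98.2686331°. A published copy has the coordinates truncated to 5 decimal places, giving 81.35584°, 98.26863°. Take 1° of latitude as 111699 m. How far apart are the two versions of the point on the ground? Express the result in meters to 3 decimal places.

The latitude changed by +0.0000089° and the longitude by +0.0000031°.
North–south shift: 0.0000089 × 111699 = 0.994121 m.
East–west at this latitude: 0.0000031° × 111699 × cos 81.3558° ≈ 0.0000031 × 16788.1 = 0.052043 m.
Distance: √(0.994121² + 0.052043²) ≈ 0.995482 m.

0.995 meters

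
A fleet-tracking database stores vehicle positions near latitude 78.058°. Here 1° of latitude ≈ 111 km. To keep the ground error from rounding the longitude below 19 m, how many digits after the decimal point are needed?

At 78.058° one degree of longitude covers 111000 × cos 78.058° ≈ 111000 × 0.2069 ≈ 22968.3 m.
Rounding to N decimal places gives at most 0.5 × 10⁻ᴺ degrees of error, i.e. 0.5 × 10⁻ᴺ × 22968.3 m.
Need 0.5 × 22968.3 × 10⁻ᴺ ≤ 19 → 10⁻ᴺ ≤ 1.654e-03, so N ≥ 2.78.
So 3 decimal places suffice (11.5 m); 2 would allow up to 115 m.

3 decimal places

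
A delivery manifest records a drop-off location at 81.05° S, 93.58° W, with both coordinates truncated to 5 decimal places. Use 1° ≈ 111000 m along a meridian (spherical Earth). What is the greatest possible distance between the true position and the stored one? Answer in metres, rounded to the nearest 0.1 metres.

1.1 metres

Truncating at 5 decimal places can drop up to a full unit in the last place, so each coordinate may be off by as much as 1e-05°.
N–S: 1e-05° × 111000 m/° = 1.11 m.
East–west component at 81.05°: 1e-05° × 111000 × cos 81.05° ≈ 1e-05 × 17268.5 ≈ 0.172685 m.
Worst case both components are at the extreme and orthogonal: √(1.11² + 0.172685²) ≈ 1.12335 m.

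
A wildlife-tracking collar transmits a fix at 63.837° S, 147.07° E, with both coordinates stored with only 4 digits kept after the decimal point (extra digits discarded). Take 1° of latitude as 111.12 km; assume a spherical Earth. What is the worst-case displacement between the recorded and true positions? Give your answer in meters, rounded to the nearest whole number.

Truncating at 4 decimal places can drop up to a full unit in the last place, so each coordinate may be off by as much as 0.0001°.
N–S: 0.0001° × 111120 m/° = 11.112 m.
Longitude error → 0.0001 × 111120 × cos 63.837° = 0.0001 × 111120 × 0.4409 ≈ 4.89957 m.
Worst case both components are at the extreme and orthogonal: √(11.112² + 4.89957²) ≈ 12.1442 m.

12 meters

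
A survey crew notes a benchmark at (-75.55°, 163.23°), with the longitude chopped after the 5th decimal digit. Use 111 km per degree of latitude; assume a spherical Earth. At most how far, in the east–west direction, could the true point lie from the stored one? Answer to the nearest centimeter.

28 centimeters

Truncating at 5 decimal places can drop up to a full unit in the last place, so the longitude may be off by as much as 1e-05°.
At latitude 75.55° a degree of longitude spans 111000 m × cos 75.55° = 111000 × 0.2495 ≈ 27698.4 m.
Maximum E–W displacement: 1e-05 × 27698.4 = 0.276984 m.
That is 0.276984 m = 27.698 cm.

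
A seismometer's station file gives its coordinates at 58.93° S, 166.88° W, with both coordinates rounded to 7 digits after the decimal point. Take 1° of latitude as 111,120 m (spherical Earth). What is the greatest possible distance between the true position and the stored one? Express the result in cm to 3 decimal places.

0.625 cm

Rounding to 7 decimal places leaves each coordinate within ±5e-08° of the true value.
North–south component: 5e-08° × 111120 = 0.005556 m.
Longitude error → 5e-08 × 111120 × cos 58.93° = 5e-08 × 111120 × 0.5161 ≈ 0.00286737 m.
Worst case both components are at the extreme and orthogonal: √(0.005556² + 0.00286737²) ≈ 0.00625227 m.
That is 0.00625227 m = 0.62523 cm.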